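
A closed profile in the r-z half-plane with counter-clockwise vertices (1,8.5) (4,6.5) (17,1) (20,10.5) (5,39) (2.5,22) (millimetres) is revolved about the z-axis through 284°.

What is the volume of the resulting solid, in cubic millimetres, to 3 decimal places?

Volume = 17983.964 mm³

Profile (r,z), 6 vertices: (1,8.5) (4,6.5) (17,1) (20,10.5) (5,39) (2.5,22)
edge 0: (1,8.5)→(4,6.5)  cross = 1·6.5 − 4·8.5 = -27.5000; (r_i+r_j)·cross = 5·-27.5000 = -137.5000
edge 1: (4,6.5)→(17,1)  cross = 4·1 − 17·6.5 = -106.5000; (r_i+r_j)·cross = 21·-106.5000 = -2236.5000
edge 2: (17,1)→(20,10.5)  cross = 17·10.5 − 20·1 = 158.5000; (r_i+r_j)·cross = 37·158.5000 = 5864.5000
edge 3: (20,10.5)→(5,39)  cross = 20·39 − 5·10.5 = 727.5000; (r_i+r_j)·cross = 25·727.5000 = 18187.5000
edge 4: (5,39)→(2.5,22)  cross = 5·22 − 2.5·39 = 12.5000; (r_i+r_j)·cross = 7.5·12.5000 = 93.7500
edge 5: (2.5,22)→(1,8.5)  cross = 2.5·8.5 − 1·22 = -0.7500; (r_i+r_j)·cross = 3.5·-0.7500 = -2.6250
Σcross = 763.7500 → A = |Σcross|/2 = 381.8750 mm²
Σ(r_i+r_j)·cross = 21769.1250 → first moment M = |Σ|/6 = 3628.1875
R_c = M/A = 3628.1875/381.8750 = 9.5010 mm
θ = 284° = 4.956735 rad
V = θ·R_c·A = 4.956735·9.5010·381.8750 = 17983.964 mm³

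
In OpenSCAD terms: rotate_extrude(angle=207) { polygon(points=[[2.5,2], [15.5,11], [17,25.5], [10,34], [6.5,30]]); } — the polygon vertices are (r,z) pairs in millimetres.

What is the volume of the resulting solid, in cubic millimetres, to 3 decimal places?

Volume = 9737.560 mm³

Profile (r,z), 5 vertices: (2.5,2) (15.5,11) (17,25.5) (10,34) (6.5,30)
edge 0: (2.5,2)→(15.5,11)  cross = 2.5·11 − 15.5·2 = -3.5000; (r_i+r_j)·cross = 18·-3.5000 = -63.0000
edge 1: (15.5,11)→(17,25.5)  cross = 15.5·25.5 − 17·11 = 208.2500; (r_i+r_j)·cross = 32.5·208.2500 = 6768.1250
edge 2: (17,25.5)→(10,34)  cross = 17·34 − 10·25.5 = 323.0000; (r_i+r_j)·cross = 27·323.0000 = 8721.0000
edge 3: (10,34)→(6.5,30)  cross = 10·30 − 6.5·34 = 79.0000; (r_i+r_j)·cross = 16.5·79.0000 = 1303.5000
edge 4: (6.5,30)→(2.5,2)  cross = 6.5·2 − 2.5·30 = -62.0000; (r_i+r_j)·cross = 9·-62.0000 = -558.0000
Σcross = 544.7500 → A = |Σcross|/2 = 272.3750 mm²
Σ(r_i+r_j)·cross = 16171.6250 → first moment M = |Σ|/6 = 2695.2708
R_c = M/A = 2695.2708/272.3750 = 9.8954 mm
θ = 207° = 3.612832 rad
V = θ·R_c·A = 3.612832·9.8954·272.3750 = 9737.560 mm³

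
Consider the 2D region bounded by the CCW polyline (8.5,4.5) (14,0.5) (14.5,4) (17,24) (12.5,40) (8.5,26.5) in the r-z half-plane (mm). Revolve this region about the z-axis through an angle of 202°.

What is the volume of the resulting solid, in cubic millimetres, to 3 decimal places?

Volume = 9833.242 mm³

Profile (r,z), 6 vertices: (8.5,4.5) (14,0.5) (14.5,4) (17,24) (12.5,40) (8.5,26.5)
edge 0: (8.5,4.5)→(14,0.5)  cross = 8.5·0.5 − 14·4.5 = -58.7500; (r_i+r_j)·cross = 22.5·-58.7500 = -1321.8750
edge 1: (14,0.5)→(14.5,4)  cross = 14·4 − 14.5·0.5 = 48.7500; (r_i+r_j)·cross = 28.5·48.7500 = 1389.3750
edge 2: (14.5,4)→(17,24)  cross = 14.5·24 − 17·4 = 280.0000; (r_i+r_j)·cross = 31.5·280.0000 = 8820.0000
edge 3: (17,24)→(12.5,40)  cross = 17·40 − 12.5·24 = 380.0000; (r_i+r_j)·cross = 29.5·380.0000 = 11210.0000
edge 4: (12.5,40)→(8.5,26.5)  cross = 12.5·26.5 − 8.5·40 = -8.7500; (r_i+r_j)·cross = 21·-8.7500 = -183.7500
edge 5: (8.5,26.5)→(8.5,4.5)  cross = 8.5·4.5 − 8.5·26.5 = -187.0000; (r_i+r_j)·cross = 17·-187.0000 = -3179.0000
Σcross = 454.2500 → A = |Σcross|/2 = 227.1250 mm²
Σ(r_i+r_j)·cross = 16734.7500 → first moment M = |Σ|/6 = 2789.1250
R_c = M/A = 2789.1250/227.1250 = 12.2801 mm
θ = 202° = 3.525565 rad
V = θ·R_c·A = 3.525565·12.2801·227.1250 = 9833.242 mm³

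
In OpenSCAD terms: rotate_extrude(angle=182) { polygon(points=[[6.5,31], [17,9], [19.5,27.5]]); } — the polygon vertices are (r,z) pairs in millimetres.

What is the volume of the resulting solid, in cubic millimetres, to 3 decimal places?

Volume = 5674.154 mm³

Profile (r,z), 3 vertices: (6.5,31) (17,9) (19.5,27.5)
edge 0: (6.5,31)→(17,9)  cross = 6.5·9 − 17·31 = -468.5000; (r_i+r_j)·cross = 23.5·-468.5000 = -11009.7500
edge 1: (17,9)→(19.5,27.5)  cross = 17·27.5 − 19.5·9 = 292.0000; (r_i+r_j)·cross = 36.5·292.0000 = 10658.0000
edge 2: (19.5,27.5)→(6.5,31)  cross = 19.5·31 − 6.5·27.5 = 425.7500; (r_i+r_j)·cross = 26·425.7500 = 11069.5000
Σcross = 249.2500 → A = |Σcross|/2 = 124.6250 mm²
Σ(r_i+r_j)·cross = 10717.7500 → first moment M = |Σ|/6 = 1786.2917
R_c = M/A = 1786.2917/124.6250 = 14.3333 mm
θ = 182° = 3.176499 rad
V = θ·R_c·A = 3.176499·14.3333·124.6250 = 5674.154 mm³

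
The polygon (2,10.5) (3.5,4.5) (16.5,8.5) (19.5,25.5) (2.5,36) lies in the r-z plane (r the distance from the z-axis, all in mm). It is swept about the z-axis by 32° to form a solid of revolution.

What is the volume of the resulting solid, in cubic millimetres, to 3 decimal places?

Volume = 2045.340 mm³

Profile (r,z), 5 vertices: (2,10.5) (3.5,4.5) (16.5,8.5) (19.5,25.5) (2.5,36)
edge 0: (2,10.5)→(3.5,4.5)  cross = 2·4.5 − 3.5·10.5 = -27.7500; (r_i+r_j)·cross = 5.5·-27.7500 = -152.6250
edge 1: (3.5,4.5)→(16.5,8.5)  cross = 3.5·8.5 − 16.5·4.5 = -44.5000; (r_i+r_j)·cross = 20·-44.5000 = -890.0000
edge 2: (16.5,8.5)→(19.5,25.5)  cross = 16.5·25.5 − 19.5·8.5 = 255.0000; (r_i+r_j)·cross = 36·255.0000 = 9180.0000
edge 3: (19.5,25.5)→(2.5,36)  cross = 19.5·36 − 2.5·25.5 = 638.2500; (r_i+r_j)·cross = 22·638.2500 = 14041.5000
edge 4: (2.5,36)→(2,10.5)  cross = 2.5·10.5 − 2·36 = -45.7500; (r_i+r_j)·cross = 4.5·-45.7500 = -205.8750
Σcross = 775.2500 → A = |Σcross|/2 = 387.6250 mm²
Σ(r_i+r_j)·cross = 21973.0000 → first moment M = |Σ|/6 = 3662.1667
R_c = M/A = 3662.1667/387.6250 = 9.4477 mm
θ = 32° = 0.558505 rad
V = θ·R_c·A = 0.558505·9.4477·387.6250 = 2045.340 mm³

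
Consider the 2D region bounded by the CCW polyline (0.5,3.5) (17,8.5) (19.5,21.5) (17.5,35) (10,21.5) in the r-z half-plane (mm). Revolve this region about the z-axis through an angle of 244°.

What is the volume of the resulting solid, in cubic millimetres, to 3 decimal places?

Volume = 13224.206 mm³

Profile (r,z), 5 vertices: (0.5,3.5) (17,8.5) (19.5,21.5) (17.5,35) (10,21.5)
edge 0: (0.5,3.5)→(17,8.5)  cross = 0.5·8.5 − 17·3.5 = -55.2500; (r_i+r_j)·cross = 17.5·-55.2500 = -966.8750
edge 1: (17,8.5)→(19.5,21.5)  cross = 17·21.5 − 19.5·8.5 = 199.7500; (r_i+r_j)·cross = 36.5·199.7500 = 7290.8750
edge 2: (19.5,21.5)→(17.5,35)  cross = 19.5·35 − 17.5·21.5 = 306.2500; (r_i+r_j)·cross = 37·306.2500 = 11331.2500
edge 3: (17.5,35)→(10,21.5)  cross = 17.5·21.5 − 10·35 = 26.2500; (r_i+r_j)·cross = 27.5·26.2500 = 721.8750
edge 4: (10,21.5)→(0.5,3.5)  cross = 10·3.5 − 0.5·21.5 = 24.2500; (r_i+r_j)·cross = 10.5·24.2500 = 254.6250
Σcross = 501.2500 → A = |Σcross|/2 = 250.6250 mm²
Σ(r_i+r_j)·cross = 18631.7500 → first moment M = |Σ|/6 = 3105.2917
R_c = M/A = 3105.2917/250.6250 = 12.3902 mm
θ = 244° = 4.258603 rad
V = θ·R_c·A = 4.258603·12.3902·250.6250 = 13224.206 mm³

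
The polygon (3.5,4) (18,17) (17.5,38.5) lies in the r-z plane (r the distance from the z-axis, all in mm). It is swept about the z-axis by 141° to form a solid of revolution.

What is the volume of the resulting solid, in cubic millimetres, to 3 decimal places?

Volume = 5090.709 mm³

Profile (r,z), 3 vertices: (3.5,4) (18,17) (17.5,38.5)
edge 0: (3.5,4)→(18,17)  cross = 3.5·17 − 18·4 = -12.5000; (r_i+r_j)·cross = 21.5·-12.5000 = -268.7500
edge 1: (18,17)→(17.5,38.5)  cross = 18·38.5 − 17.5·17 = 395.5000; (r_i+r_j)·cross = 35.5·395.5000 = 14040.2500
edge 2: (17.5,38.5)→(3.5,4)  cross = 17.5·4 − 3.5·38.5 = -64.7500; (r_i+r_j)·cross = 21·-64.7500 = -1359.7500
Σcross = 318.2500 → A = |Σcross|/2 = 159.1250 mm²
Σ(r_i+r_j)·cross = 12411.7500 → first moment M = |Σ|/6 = 2068.6250
R_c = M/A = 2068.6250/159.1250 = 13.0000 mm
θ = 141° = 2.460914 rad
V = θ·R_c·A = 2.460914·13.0000·159.1250 = 5090.709 mm³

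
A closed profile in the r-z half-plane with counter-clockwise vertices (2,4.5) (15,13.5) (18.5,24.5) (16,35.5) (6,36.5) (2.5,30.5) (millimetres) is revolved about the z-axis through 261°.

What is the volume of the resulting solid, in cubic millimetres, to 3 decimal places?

Volume = 16025.578 mm³

Profile (r,z), 6 vertices: (2,4.5) (15,13.5) (18.5,24.5) (16,35.5) (6,36.5) (2.5,30.5)
edge 0: (2,4.5)→(15,13.5)  cross = 2·13.5 − 15·4.5 = -40.5000; (r_i+r_j)·cross = 17·-40.5000 = -688.5000
edge 1: (15,13.5)→(18.5,24.5)  cross = 15·24.5 − 18.5·13.5 = 117.7500; (r_i+r_j)·cross = 33.5·117.7500 = 3944.6250
edge 2: (18.5,24.5)→(16,35.5)  cross = 18.5·35.5 − 16·24.5 = 264.7500; (r_i+r_j)·cross = 34.5·264.7500 = 9133.8750
edge 3: (16,35.5)→(6,36.5)  cross = 16·36.5 − 6·35.5 = 371.0000; (r_i+r_j)·cross = 22·371.0000 = 8162.0000
edge 4: (6,36.5)→(2.5,30.5)  cross = 6·30.5 − 2.5·36.5 = 91.7500; (r_i+r_j)·cross = 8.5·91.7500 = 779.8750
edge 5: (2.5,30.5)→(2,4.5)  cross = 2.5·4.5 − 2·30.5 = -49.7500; (r_i+r_j)·cross = 4.5·-49.7500 = -223.8750
Σcross = 755.0000 → A = |Σcross|/2 = 377.5000 mm²
Σ(r_i+r_j)·cross = 21108.0000 → first moment M = |Σ|/6 = 3518.0000
R_c = M/A = 3518.0000/377.5000 = 9.3192 mm
θ = 261° = 4.555309 rad
V = θ·R_c·A = 4.555309·9.3192·377.5000 = 16025.578 mm³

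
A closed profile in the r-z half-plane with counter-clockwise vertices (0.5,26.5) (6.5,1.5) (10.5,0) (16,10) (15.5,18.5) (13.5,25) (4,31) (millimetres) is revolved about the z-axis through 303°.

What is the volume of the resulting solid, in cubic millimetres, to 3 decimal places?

Volume = 13865.607 mm³

Profile (r,z), 7 vertices: (0.5,26.5) (6.5,1.5) (10.5,0) (16,10) (15.5,18.5) (13.5,25) (4,31)
edge 0: (0.5,26.5)→(6.5,1.5)  cross = 0.5·1.5 − 6.5·26.5 = -171.5000; (r_i+r_j)·cross = 7·-171.5000 = -1200.5000
edge 1: (6.5,1.5)→(10.5,0)  cross = 6.5·0 − 10.5·1.5 = -15.7500; (r_i+r_j)·cross = 17·-15.7500 = -267.7500
edge 2: (10.5,0)→(16,10)  cross = 10.5·10 − 16·0 = 105.0000; (r_i+r_j)·cross = 26.5·105.0000 = 2782.5000
edge 3: (16,10)→(15.5,18.5)  cross = 16·18.5 − 15.5·10 = 141.0000; (r_i+r_j)·cross = 31.5·141.0000 = 4441.5000
edge 4: (15.5,18.5)→(13.5,25)  cross = 15.5·25 − 13.5·18.5 = 137.7500; (r_i+r_j)·cross = 29·137.7500 = 3994.7500
edge 5: (13.5,25)→(4,31)  cross = 13.5·31 − 4·25 = 318.5000; (r_i+r_j)·cross = 17.5·318.5000 = 5573.7500
edge 6: (4,31)→(0.5,26.5)  cross = 4·26.5 − 0.5·31 = 90.5000; (r_i+r_j)·cross = 4.5·90.5000 = 407.2500
Σcross = 605.5000 → A = |Σcross|/2 = 302.7500 mm²
Σ(r_i+r_j)·cross = 15731.5000 → first moment M = |Σ|/6 = 2621.9167
R_c = M/A = 2621.9167/302.7500 = 8.6603 mm
θ = 303° = 5.288348 rad
V = θ·R_c·A = 5.288348·8.6603·302.7500 = 13865.607 mm³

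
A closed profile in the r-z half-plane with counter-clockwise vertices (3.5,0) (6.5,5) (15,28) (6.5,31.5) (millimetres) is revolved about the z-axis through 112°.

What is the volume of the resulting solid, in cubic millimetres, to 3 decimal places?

Volume = 2482.149 mm³

Profile (r,z), 4 vertices: (3.5,0) (6.5,5) (15,28) (6.5,31.5)
edge 0: (3.5,0)→(6.5,5)  cross = 3.5·5 − 6.5·0 = 17.5000; (r_i+r_j)·cross = 10·17.5000 = 175.0000
edge 1: (6.5,5)→(15,28)  cross = 6.5·28 − 15·5 = 107.0000; (r_i+r_j)·cross = 21.5·107.0000 = 2300.5000
edge 2: (15,28)→(6.5,31.5)  cross = 15·31.5 − 6.5·28 = 290.5000; (r_i+r_j)·cross = 21.5·290.5000 = 6245.7500
edge 3: (6.5,31.5)→(3.5,0)  cross = 6.5·0 − 3.5·31.5 = -110.2500; (r_i+r_j)·cross = 10·-110.2500 = -1102.5000
Σcross = 304.7500 → A = |Σcross|/2 = 152.3750 mm²
Σ(r_i+r_j)·cross = 7618.7500 → first moment M = |Σ|/6 = 1269.7917
R_c = M/A = 1269.7917/152.3750 = 8.3333 mm
θ = 112° = 1.954769 rad
V = θ·R_c·A = 1.954769·8.3333·152.3750 = 2482.149 mm³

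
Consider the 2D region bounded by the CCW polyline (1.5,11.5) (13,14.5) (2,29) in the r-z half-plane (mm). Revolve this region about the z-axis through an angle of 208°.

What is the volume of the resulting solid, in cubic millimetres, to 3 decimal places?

Volume = 1994.161 mm³

Profile (r,z), 3 vertices: (1.5,11.5) (13,14.5) (2,29)
edge 0: (1.5,11.5)→(13,14.5)  cross = 1.5·14.5 − 13·11.5 = -127.7500; (r_i+r_j)·cross = 14.5·-127.7500 = -1852.3750
edge 1: (13,14.5)→(2,29)  cross = 13·29 − 2·14.5 = 348.0000; (r_i+r_j)·cross = 15·348.0000 = 5220.0000
edge 2: (2,29)→(1.5,11.5)  cross = 2·11.5 − 1.5·29 = -20.5000; (r_i+r_j)·cross = 3.5·-20.5000 = -71.7500
Σcross = 199.7500 → A = |Σcross|/2 = 99.8750 mm²
Σ(r_i+r_j)·cross = 3295.8750 → first moment M = |Σ|/6 = 549.3125
R_c = M/A = 549.3125/99.8750 = 5.5000 mm
θ = 208° = 3.630285 rad
V = θ·R_c·A = 3.630285·5.5000·99.8750 = 1994.161 mm³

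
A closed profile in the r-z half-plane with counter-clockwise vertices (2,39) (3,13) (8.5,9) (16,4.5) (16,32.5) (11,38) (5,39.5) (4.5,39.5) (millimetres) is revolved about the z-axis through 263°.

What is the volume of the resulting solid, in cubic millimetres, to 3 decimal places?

Profile (r,z), 8 vertices: (2,39) (3,13) (8.5,9) (16,4.5) (16,32.5) (11,38) (5,39.5) (4.5,39.5)
edge 0: (2,39)→(3,13)  cross = 2·13 − 3·39 = -91.0000; (r_i+r_j)·cross = 5·-91.0000 = -455.0000
edge 1: (3,13)→(8.5,9)  cross = 3·9 − 8.5·13 = -83.5000; (r_i+r_j)·cross = 11.5·-83.5000 = -960.2500
edge 2: (8.5,9)→(16,4.5)  cross = 8.5·4.5 − 16·9 = -105.7500; (r_i+r_j)·cross = 24.5·-105.7500 = -2590.8750
edge 3: (16,4.5)→(16,32.5)  cross = 16·32.5 − 16·4.5 = 448.0000; (r_i+r_j)·cross = 32·448.0000 = 14336.0000
edge 4: (16,32.5)→(11,38)  cross = 16·38 − 11·32.5 = 250.5000; (r_i+r_j)·cross = 27·250.5000 = 6763.5000
edge 5: (11,38)→(5,39.5)  cross = 11·39.5 − 5·38 = 244.5000; (r_i+r_j)·cross = 16·244.5000 = 3912.0000
edge 6: (5,39.5)→(4.5,39.5)  cross = 5·39.5 − 4.5·39.5 = 19.7500; (r_i+r_j)·cross = 9.5·19.7500 = 187.6250
edge 7: (4.5,39.5)→(2,39)  cross = 4.5·39 − 2·39.5 = 96.5000; (r_i+r_j)·cross = 6.5·96.5000 = 627.2500
Σcross = 779.0000 → A = |Σcross|/2 = 389.5000 mm²
Σ(r_i+r_j)·cross = 21820.2500 → first moment M = |Σ|/6 = 3636.7083
R_c = M/A = 3636.7083/389.5000 = 9.3369 mm
θ = 263° = 4.590216 rad
V = θ·R_c·A = 4.590216·9.3369·389.5000 = 16693.277 mm³

Volume = 16693.277 mm³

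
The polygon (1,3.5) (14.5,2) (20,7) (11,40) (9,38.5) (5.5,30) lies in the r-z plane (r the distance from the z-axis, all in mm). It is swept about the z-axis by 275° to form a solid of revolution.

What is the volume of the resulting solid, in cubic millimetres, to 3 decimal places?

Volume = 20657.617 mm³

Profile (r,z), 6 vertices: (1,3.5) (14.5,2) (20,7) (11,40) (9,38.5) (5.5,30)
edge 0: (1,3.5)→(14.5,2)  cross = 1·2 − 14.5·3.5 = -48.7500; (r_i+r_j)·cross = 15.5·-48.7500 = -755.6250
edge 1: (14.5,2)→(20,7)  cross = 14.5·7 − 20·2 = 61.5000; (r_i+r_j)·cross = 34.5·61.5000 = 2121.7500
edge 2: (20,7)→(11,40)  cross = 20·40 − 11·7 = 723.0000; (r_i+r_j)·cross = 31·723.0000 = 22413.0000
edge 3: (11,40)→(9,38.5)  cross = 11·38.5 − 9·40 = 63.5000; (r_i+r_j)·cross = 20·63.5000 = 1270.0000
edge 4: (9,38.5)→(5.5,30)  cross = 9·30 − 5.5·38.5 = 58.2500; (r_i+r_j)·cross = 14.5·58.2500 = 844.6250
edge 5: (5.5,30)→(1,3.5)  cross = 5.5·3.5 − 1·30 = -10.7500; (r_i+r_j)·cross = 6.5·-10.7500 = -69.8750
Σcross = 846.7500 → A = |Σcross|/2 = 423.3750 mm²
Σ(r_i+r_j)·cross = 25823.8750 → first moment M = |Σ|/6 = 4303.9792
R_c = M/A = 4303.9792/423.3750 = 10.1659 mm
θ = 275° = 4.799655 rad
V = θ·R_c·A = 4.799655·10.1659·423.3750 = 20657.617 mm³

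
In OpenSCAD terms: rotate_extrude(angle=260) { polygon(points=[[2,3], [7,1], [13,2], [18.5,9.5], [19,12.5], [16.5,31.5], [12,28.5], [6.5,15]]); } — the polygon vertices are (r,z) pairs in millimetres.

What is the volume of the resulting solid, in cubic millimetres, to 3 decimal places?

Profile (r,z), 8 vertices: (2,3) (7,1) (13,2) (18.5,9.5) (19,12.5) (16.5,31.5) (12,28.5) (6.5,15)
edge 0: (2,3)→(7,1)  cross = 2·1 − 7·3 = -19.0000; (r_i+r_j)·cross = 9·-19.0000 = -171.0000
edge 1: (7,1)→(13,2)  cross = 7·2 − 13·1 = 1.0000; (r_i+r_j)·cross = 20·1.0000 = 20.0000
edge 2: (13,2)→(18.5,9.5)  cross = 13·9.5 − 18.5·2 = 86.5000; (r_i+r_j)·cross = 31.5·86.5000 = 2724.7500
edge 3: (18.5,9.5)→(19,12.5)  cross = 18.5·12.5 − 19·9.5 = 50.7500; (r_i+r_j)·cross = 37.5·50.7500 = 1903.1250
edge 4: (19,12.5)→(16.5,31.5)  cross = 19·31.5 − 16.5·12.5 = 392.2500; (r_i+r_j)·cross = 35.5·392.2500 = 13924.8750
edge 5: (16.5,31.5)→(12,28.5)  cross = 16.5·28.5 − 12·31.5 = 92.2500; (r_i+r_j)·cross = 28.5·92.2500 = 2629.1250
edge 6: (12,28.5)→(6.5,15)  cross = 12·15 − 6.5·28.5 = -5.2500; (r_i+r_j)·cross = 18.5·-5.2500 = -97.1250
edge 7: (6.5,15)→(2,3)  cross = 6.5·3 − 2·15 = -10.5000; (r_i+r_j)·cross = 8.5·-10.5000 = -89.2500
Σcross = 588.0000 → A = |Σcross|/2 = 294.0000 mm²
Σ(r_i+r_j)·cross = 20844.5000 → first moment M = |Σ|/6 = 3474.0833
R_c = M/A = 3474.0833/294.0000 = 11.8166 mm
θ = 260° = 4.537856 rad
V = θ·R_c·A = 4.537856·11.8166·294.0000 = 15764.890 mm³

Volume = 15764.890 mm³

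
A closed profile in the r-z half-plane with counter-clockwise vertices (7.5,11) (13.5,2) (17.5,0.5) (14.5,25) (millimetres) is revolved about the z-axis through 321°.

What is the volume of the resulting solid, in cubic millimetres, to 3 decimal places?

Volume = 8845.191 mm³

Profile (r,z), 4 vertices: (7.5,11) (13.5,2) (17.5,0.5) (14.5,25)
edge 0: (7.5,11)→(13.5,2)  cross = 7.5·2 − 13.5·11 = -133.5000; (r_i+r_j)·cross = 21·-133.5000 = -2803.5000
edge 1: (13.5,2)→(17.5,0.5)  cross = 13.5·0.5 − 17.5·2 = -28.2500; (r_i+r_j)·cross = 31·-28.2500 = -875.7500
edge 2: (17.5,0.5)→(14.5,25)  cross = 17.5·25 − 14.5·0.5 = 430.2500; (r_i+r_j)·cross = 32·430.2500 = 13768.0000
edge 3: (14.5,25)→(7.5,11)  cross = 14.5·11 − 7.5·25 = -28.0000; (r_i+r_j)·cross = 22·-28.0000 = -616.0000
Σcross = 240.5000 → A = |Σcross|/2 = 120.2500 mm²
Σ(r_i+r_j)·cross = 9472.7500 → first moment M = |Σ|/6 = 1578.7917
R_c = M/A = 1578.7917/120.2500 = 13.1292 mm
θ = 321° = 5.602507 rad
V = θ·R_c·A = 5.602507·13.1292·120.2500 = 8845.191 mm³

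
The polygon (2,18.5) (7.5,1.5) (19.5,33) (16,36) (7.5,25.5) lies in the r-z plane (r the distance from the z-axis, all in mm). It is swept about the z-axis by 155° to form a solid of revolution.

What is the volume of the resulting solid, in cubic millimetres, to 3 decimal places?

Volume = 6698.563 mm³

Profile (r,z), 5 vertices: (2,18.5) (7.5,1.5) (19.5,33) (16,36) (7.5,25.5)
edge 0: (2,18.5)→(7.5,1.5)  cross = 2·1.5 − 7.5·18.5 = -135.7500; (r_i+r_j)·cross = 9.5·-135.7500 = -1289.6250
edge 1: (7.5,1.5)→(19.5,33)  cross = 7.5·33 − 19.5·1.5 = 218.2500; (r_i+r_j)·cross = 27·218.2500 = 5892.7500
edge 2: (19.5,33)→(16,36)  cross = 19.5·36 − 16·33 = 174.0000; (r_i+r_j)·cross = 35.5·174.0000 = 6177.0000
edge 3: (16,36)→(7.5,25.5)  cross = 16·25.5 − 7.5·36 = 138.0000; (r_i+r_j)·cross = 23.5·138.0000 = 3243.0000
edge 4: (7.5,25.5)→(2,18.5)  cross = 7.5·18.5 − 2·25.5 = 87.7500; (r_i+r_j)·cross = 9.5·87.7500 = 833.6250
Σcross = 482.2500 → A = |Σcross|/2 = 241.1250 mm²
Σ(r_i+r_j)·cross = 14856.7500 → first moment M = |Σ|/6 = 2476.1250
R_c = M/A = 2476.1250/241.1250 = 10.2691 mm
θ = 155° = 2.705260 rad
V = θ·R_c·A = 2.705260·10.2691·241.1250 = 6698.563 mm³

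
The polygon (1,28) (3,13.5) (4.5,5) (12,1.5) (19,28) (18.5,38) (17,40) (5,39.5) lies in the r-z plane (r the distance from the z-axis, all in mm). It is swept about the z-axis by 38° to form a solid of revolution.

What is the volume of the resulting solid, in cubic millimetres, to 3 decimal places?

Profile (r,z), 8 vertices: (1,28) (3,13.5) (4.5,5) (12,1.5) (19,28) (18.5,38) (17,40) (5,39.5)
edge 0: (1,28)→(3,13.5)  cross = 1·13.5 − 3·28 = -70.5000; (r_i+r_j)·cross = 4·-70.5000 = -282.0000
edge 1: (3,13.5)→(4.5,5)  cross = 3·5 − 4.5·13.5 = -45.7500; (r_i+r_j)·cross = 7.5·-45.7500 = -343.1250
edge 2: (4.5,5)→(12,1.5)  cross = 4.5·1.5 − 12·5 = -53.2500; (r_i+r_j)·cross = 16.5·-53.2500 = -878.6250
edge 3: (12,1.5)→(19,28)  cross = 12·28 − 19·1.5 = 307.5000; (r_i+r_j)·cross = 31·307.5000 = 9532.5000
edge 4: (19,28)→(18.5,38)  cross = 19·38 − 18.5·28 = 204.0000; (r_i+r_j)·cross = 37.5·204.0000 = 7650.0000
edge 5: (18.5,38)→(17,40)  cross = 18.5·40 − 17·38 = 94.0000; (r_i+r_j)·cross = 35.5·94.0000 = 3337.0000
edge 6: (17,40)→(5,39.5)  cross = 17·39.5 − 5·40 = 471.5000; (r_i+r_j)·cross = 22·471.5000 = 10373.0000
edge 7: (5,39.5)→(1,28)  cross = 5·28 − 1·39.5 = 100.5000; (r_i+r_j)·cross = 6·100.5000 = 603.0000
Σcross = 1008.0000 → A = |Σcross|/2 = 504.0000 mm²
Σ(r_i+r_j)·cross = 29991.7500 → first moment M = |Σ|/6 = 4998.6250
R_c = M/A = 4998.6250/504.0000 = 9.9179 mm
θ = 38° = 0.663225 rad
V = θ·R_c·A = 0.663225·9.9179·504.0000 = 3315.214 mm³

Volume = 3315.214 mm³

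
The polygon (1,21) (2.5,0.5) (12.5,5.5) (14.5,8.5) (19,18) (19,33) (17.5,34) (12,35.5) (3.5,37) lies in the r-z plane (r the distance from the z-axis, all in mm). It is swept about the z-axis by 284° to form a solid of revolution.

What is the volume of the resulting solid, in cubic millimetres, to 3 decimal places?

Volume = 23726.858 mm³

Profile (r,z), 9 vertices: (1,21) (2.5,0.5) (12.5,5.5) (14.5,8.5) (19,18) (19,33) (17.5,34) (12,35.5) (3.5,37)
edge 0: (1,21)→(2.5,0.5)  cross = 1·0.5 − 2.5·21 = -52.0000; (r_i+r_j)·cross = 3.5·-52.0000 = -182.0000
edge 1: (2.5,0.5)→(12.5,5.5)  cross = 2.5·5.5 − 12.5·0.5 = 7.5000; (r_i+r_j)·cross = 15·7.5000 = 112.5000
edge 2: (12.5,5.5)→(14.5,8.5)  cross = 12.5·8.5 − 14.5·5.5 = 26.5000; (r_i+r_j)·cross = 27·26.5000 = 715.5000
edge 3: (14.5,8.5)→(19,18)  cross = 14.5·18 − 19·8.5 = 99.5000; (r_i+r_j)·cross = 33.5·99.5000 = 3333.2500
edge 4: (19,18)→(19,33)  cross = 19·33 − 19·18 = 285.0000; (r_i+r_j)·cross = 38·285.0000 = 10830.0000
edge 5: (19,33)→(17.5,34)  cross = 19·34 − 17.5·33 = 68.5000; (r_i+r_j)·cross = 36.5·68.5000 = 2500.2500
edge 6: (17.5,34)→(12,35.5)  cross = 17.5·35.5 − 12·34 = 213.2500; (r_i+r_j)·cross = 29.5·213.2500 = 6290.8750
edge 7: (12,35.5)→(3.5,37)  cross = 12·37 − 3.5·35.5 = 319.7500; (r_i+r_j)·cross = 15.5·319.7500 = 4956.1250
edge 8: (3.5,37)→(1,21)  cross = 3.5·21 − 1·37 = 36.5000; (r_i+r_j)·cross = 4.5·36.5000 = 164.2500
Σcross = 1004.5000 → A = |Σcross|/2 = 502.2500 mm²
Σ(r_i+r_j)·cross = 28720.7500 → first moment M = |Σ|/6 = 4786.7917
R_c = M/A = 4786.7917/502.2500 = 9.5307 mm
θ = 284° = 4.956735 rad
V = θ·R_c·A = 4.956735·9.5307·502.2500 = 23726.858 mm³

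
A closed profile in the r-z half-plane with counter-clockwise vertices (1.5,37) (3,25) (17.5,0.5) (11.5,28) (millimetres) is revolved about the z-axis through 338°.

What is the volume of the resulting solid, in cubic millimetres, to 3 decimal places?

Volume = 9596.053 mm³

Profile (r,z), 4 vertices: (1.5,37) (3,25) (17.5,0.5) (11.5,28)
edge 0: (1.5,37)→(3,25)  cross = 1.5·25 − 3·37 = -73.5000; (r_i+r_j)·cross = 4.5·-73.5000 = -330.7500
edge 1: (3,25)→(17.5,0.5)  cross = 3·0.5 − 17.5·25 = -436.0000; (r_i+r_j)·cross = 20.5·-436.0000 = -8938.0000
edge 2: (17.5,0.5)→(11.5,28)  cross = 17.5·28 − 11.5·0.5 = 484.2500; (r_i+r_j)·cross = 29·484.2500 = 14043.2500
edge 3: (11.5,28)→(1.5,37)  cross = 11.5·37 − 1.5·28 = 383.5000; (r_i+r_j)·cross = 13·383.5000 = 4985.5000
Σcross = 358.2500 → A = |Σcross|/2 = 179.1250 mm²
Σ(r_i+r_j)·cross = 9760.0000 → first moment M = |Σ|/6 = 1626.6667
R_c = M/A = 1626.6667/179.1250 = 9.0812 mm
θ = 338° = 5.899213 rad
V = θ·R_c·A = 5.899213·9.0812·179.1250 = 9596.053 mm³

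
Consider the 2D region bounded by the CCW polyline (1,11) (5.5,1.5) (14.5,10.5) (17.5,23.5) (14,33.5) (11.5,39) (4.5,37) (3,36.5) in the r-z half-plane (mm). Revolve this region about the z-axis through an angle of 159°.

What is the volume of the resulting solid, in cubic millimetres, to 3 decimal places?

Profile (r,z), 8 vertices: (1,11) (5.5,1.5) (14.5,10.5) (17.5,23.5) (14,33.5) (11.5,39) (4.5,37) (3,36.5)
edge 0: (1,11)→(5.5,1.5)  cross = 1·1.5 − 5.5·11 = -59.0000; (r_i+r_j)·cross = 6.5·-59.0000 = -383.5000
edge 1: (5.5,1.5)→(14.5,10.5)  cross = 5.5·10.5 − 14.5·1.5 = 36.0000; (r_i+r_j)·cross = 20·36.0000 = 720.0000
edge 2: (14.5,10.5)→(17.5,23.5)  cross = 14.5·23.5 − 17.5·10.5 = 157.0000; (r_i+r_j)·cross = 32·157.0000 = 5024.0000
edge 3: (17.5,23.5)→(14,33.5)  cross = 17.5·33.5 − 14·23.5 = 257.2500; (r_i+r_j)·cross = 31.5·257.2500 = 8103.3750
edge 4: (14,33.5)→(11.5,39)  cross = 14·39 − 11.5·33.5 = 160.7500; (r_i+r_j)·cross = 25.5·160.7500 = 4099.1250
edge 5: (11.5,39)→(4.5,37)  cross = 11.5·37 − 4.5·39 = 250.0000; (r_i+r_j)·cross = 16·250.0000 = 4000.0000
edge 6: (4.5,37)→(3,36.5)  cross = 4.5·36.5 − 3·37 = 53.2500; (r_i+r_j)·cross = 7.5·53.2500 = 399.3750
edge 7: (3,36.5)→(1,11)  cross = 3·11 − 1·36.5 = -3.5000; (r_i+r_j)·cross = 4·-3.5000 = -14.0000
Σcross = 851.7500 → A = |Σcross|/2 = 425.8750 mm²
Σ(r_i+r_j)·cross = 21948.3750 → first moment M = |Σ|/6 = 3658.0625
R_c = M/A = 3658.0625/425.8750 = 8.5895 mm
θ = 159° = 2.775074 rad
V = θ·R_c·A = 2.775074·8.5895·425.8750 = 10151.392 mm³

Volume = 10151.392 mm³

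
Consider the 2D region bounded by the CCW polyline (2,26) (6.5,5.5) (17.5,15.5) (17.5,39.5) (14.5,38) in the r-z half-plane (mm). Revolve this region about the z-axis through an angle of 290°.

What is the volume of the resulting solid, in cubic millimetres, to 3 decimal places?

Volume = 18038.603 mm³

Profile (r,z), 5 vertices: (2,26) (6.5,5.5) (17.5,15.5) (17.5,39.5) (14.5,38)
edge 0: (2,26)→(6.5,5.5)  cross = 2·5.5 − 6.5·26 = -158.0000; (r_i+r_j)·cross = 8.5·-158.0000 = -1343.0000
edge 1: (6.5,5.5)→(17.5,15.5)  cross = 6.5·15.5 − 17.5·5.5 = 4.5000; (r_i+r_j)·cross = 24·4.5000 = 108.0000
edge 2: (17.5,15.5)→(17.5,39.5)  cross = 17.5·39.5 − 17.5·15.5 = 420.0000; (r_i+r_j)·cross = 35·420.0000 = 14700.0000
edge 3: (17.5,39.5)→(14.5,38)  cross = 17.5·38 − 14.5·39.5 = 92.2500; (r_i+r_j)·cross = 32·92.2500 = 2952.0000
edge 4: (14.5,38)→(2,26)  cross = 14.5·26 − 2·38 = 301.0000; (r_i+r_j)·cross = 16.5·301.0000 = 4966.5000
Σcross = 659.7500 → A = |Σcross|/2 = 329.8750 mm²
Σ(r_i+r_j)·cross = 21383.5000 → first moment M = |Σ|/6 = 3563.9167
R_c = M/A = 3563.9167/329.8750 = 10.8038 mm
θ = 290° = 5.061455 rad
V = θ·R_c·A = 5.061455·10.8038·329.8750 = 18038.603 mm³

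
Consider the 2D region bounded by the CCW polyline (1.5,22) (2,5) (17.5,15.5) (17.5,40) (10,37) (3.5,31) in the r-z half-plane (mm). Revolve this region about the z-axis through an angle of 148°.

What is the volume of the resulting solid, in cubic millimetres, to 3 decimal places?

Profile (r,z), 6 vertices: (1.5,22) (2,5) (17.5,15.5) (17.5,40) (10,37) (3.5,31)
edge 0: (1.5,22)→(2,5)  cross = 1.5·5 − 2·22 = -36.5000; (r_i+r_j)·cross = 3.5·-36.5000 = -127.7500
edge 1: (2,5)→(17.5,15.5)  cross = 2·15.5 − 17.5·5 = -56.5000; (r_i+r_j)·cross = 19.5·-56.5000 = -1101.7500
edge 2: (17.5,15.5)→(17.5,40)  cross = 17.5·40 − 17.5·15.5 = 428.7500; (r_i+r_j)·cross = 35·428.7500 = 15006.2500
edge 3: (17.5,40)→(10,37)  cross = 17.5·37 − 10·40 = 247.5000; (r_i+r_j)·cross = 27.5·247.5000 = 6806.2500
edge 4: (10,37)→(3.5,31)  cross = 10·31 − 3.5·37 = 180.5000; (r_i+r_j)·cross = 13.5·180.5000 = 2436.7500
edge 5: (3.5,31)→(1.5,22)  cross = 3.5·22 − 1.5·31 = 30.5000; (r_i+r_j)·cross = 5·30.5000 = 152.5000
Σcross = 794.2500 → A = |Σcross|/2 = 397.1250 mm²
Σ(r_i+r_j)·cross = 23172.2500 → first moment M = |Σ|/6 = 3862.0417
R_c = M/A = 3862.0417/397.1250 = 9.7250 mm
θ = 148° = 2.583087 rad
V = θ·R_c·A = 2.583087·9.7250·397.1250 = 9975.991 mm³

Volume = 9975.991 mm³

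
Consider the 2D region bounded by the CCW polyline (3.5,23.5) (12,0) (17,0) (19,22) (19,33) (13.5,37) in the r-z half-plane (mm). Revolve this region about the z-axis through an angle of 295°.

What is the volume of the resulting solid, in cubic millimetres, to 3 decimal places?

Volume = 24538.377 mm³

Profile (r,z), 6 vertices: (3.5,23.5) (12,0) (17,0) (19,22) (19,33) (13.5,37)
edge 0: (3.5,23.5)→(12,0)  cross = 3.5·0 − 12·23.5 = -282.0000; (r_i+r_j)·cross = 15.5·-282.0000 = -4371.0000
edge 1: (12,0)→(17,0)  cross = 12·0 − 17·0 = 0.0000; (r_i+r_j)·cross = 29·0.0000 = 0.0000
edge 2: (17,0)→(19,22)  cross = 17·22 − 19·0 = 374.0000; (r_i+r_j)·cross = 36·374.0000 = 13464.0000
edge 3: (19,22)→(19,33)  cross = 19·33 − 19·22 = 209.0000; (r_i+r_j)·cross = 38·209.0000 = 7942.0000
edge 4: (19,33)→(13.5,37)  cross = 19·37 − 13.5·33 = 257.5000; (r_i+r_j)·cross = 32.5·257.5000 = 8368.7500
edge 5: (13.5,37)→(3.5,23.5)  cross = 13.5·23.5 − 3.5·37 = 187.7500; (r_i+r_j)·cross = 17·187.7500 = 3191.7500
Σcross = 746.2500 → A = |Σcross|/2 = 373.1250 mm²
Σ(r_i+r_j)·cross = 28595.5000 → first moment M = |Σ|/6 = 4765.9167
R_c = M/A = 4765.9167/373.1250 = 12.7730 mm
θ = 295° = 5.148721 rad
V = θ·R_c·A = 5.148721·12.7730·373.1250 = 24538.377 mm³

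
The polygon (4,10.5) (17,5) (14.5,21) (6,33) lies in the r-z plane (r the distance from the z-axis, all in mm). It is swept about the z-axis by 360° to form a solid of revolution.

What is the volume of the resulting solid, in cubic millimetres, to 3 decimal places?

Volume = 12743.871 mm³

Profile (r,z), 4 vertices: (4,10.5) (17,5) (14.5,21) (6,33)
edge 0: (4,10.5)→(17,5)  cross = 4·5 − 17·10.5 = -158.5000; (r_i+r_j)·cross = 21·-158.5000 = -3328.5000
edge 1: (17,5)→(14.5,21)  cross = 17·21 − 14.5·5 = 284.5000; (r_i+r_j)·cross = 31.5·284.5000 = 8961.7500
edge 2: (14.5,21)→(6,33)  cross = 14.5·33 − 6·21 = 352.5000; (r_i+r_j)·cross = 20.5·352.5000 = 7226.2500
edge 3: (6,33)→(4,10.5)  cross = 6·10.5 − 4·33 = -69.0000; (r_i+r_j)·cross = 10·-69.0000 = -690.0000
Σcross = 409.5000 → A = |Σcross|/2 = 204.7500 mm²
Σ(r_i+r_j)·cross = 12169.5000 → first moment M = |Σ|/6 = 2028.2500
R_c = M/A = 2028.2500/204.7500 = 9.9060 mm
θ = 360° = 6.283185 rad
V = θ·R_c·A = 6.283185·9.9060·204.7500 = 12743.871 mm³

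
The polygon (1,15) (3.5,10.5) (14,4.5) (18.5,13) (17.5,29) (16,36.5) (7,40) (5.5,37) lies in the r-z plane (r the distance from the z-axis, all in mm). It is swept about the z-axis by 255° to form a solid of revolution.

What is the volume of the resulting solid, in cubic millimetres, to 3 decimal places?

Volume = 20271.230 mm³

Profile (r,z), 8 vertices: (1,15) (3.5,10.5) (14,4.5) (18.5,13) (17.5,29) (16,36.5) (7,40) (5.5,37)
edge 0: (1,15)→(3.5,10.5)  cross = 1·10.5 − 3.5·15 = -42.0000; (r_i+r_j)·cross = 4.5·-42.0000 = -189.0000
edge 1: (3.5,10.5)→(14,4.5)  cross = 3.5·4.5 − 14·10.5 = -131.2500; (r_i+r_j)·cross = 17.5·-131.2500 = -2296.8750
edge 2: (14,4.5)→(18.5,13)  cross = 14·13 − 18.5·4.5 = 98.7500; (r_i+r_j)·cross = 32.5·98.7500 = 3209.3750
edge 3: (18.5,13)→(17.5,29)  cross = 18.5·29 − 17.5·13 = 309.0000; (r_i+r_j)·cross = 36·309.0000 = 11124.0000
edge 4: (17.5,29)→(16,36.5)  cross = 17.5·36.5 − 16·29 = 174.7500; (r_i+r_j)·cross = 33.5·174.7500 = 5854.1250
edge 5: (16,36.5)→(7,40)  cross = 16·40 − 7·36.5 = 384.5000; (r_i+r_j)·cross = 23·384.5000 = 8843.5000
edge 6: (7,40)→(5.5,37)  cross = 7·37 − 5.5·40 = 39.0000; (r_i+r_j)·cross = 12.5·39.0000 = 487.5000
edge 7: (5.5,37)→(1,15)  cross = 5.5·15 − 1·37 = 45.5000; (r_i+r_j)·cross = 6.5·45.5000 = 295.7500
Σcross = 878.2500 → A = |Σcross|/2 = 439.1250 mm²
Σ(r_i+r_j)·cross = 27328.3750 → first moment M = |Σ|/6 = 4554.7292
R_c = M/A = 4554.7292/439.1250 = 10.3723 mm
θ = 255° = 4.450590 rad
V = θ·R_c·A = 4.450590·10.3723·439.1250 = 20271.230 mm³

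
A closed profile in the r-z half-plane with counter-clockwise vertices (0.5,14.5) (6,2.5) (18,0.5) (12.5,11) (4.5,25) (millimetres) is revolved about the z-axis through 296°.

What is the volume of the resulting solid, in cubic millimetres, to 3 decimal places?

Profile (r,z), 5 vertices: (0.5,14.5) (6,2.5) (18,0.5) (12.5,11) (4.5,25)
edge 0: (0.5,14.5)→(6,2.5)  cross = 0.5·2.5 − 6·14.5 = -85.7500; (r_i+r_j)·cross = 6.5·-85.7500 = -557.3750
edge 1: (6,2.5)→(18,0.5)  cross = 6·0.5 − 18·2.5 = -42.0000; (r_i+r_j)·cross = 24·-42.0000 = -1008.0000
edge 2: (18,0.5)→(12.5,11)  cross = 18·11 − 12.5·0.5 = 191.7500; (r_i+r_j)·cross = 30.5·191.7500 = 5848.3750
edge 3: (12.5,11)→(4.5,25)  cross = 12.5·25 − 4.5·11 = 263.0000; (r_i+r_j)·cross = 17·263.0000 = 4471.0000
edge 4: (4.5,25)→(0.5,14.5)  cross = 4.5·14.5 − 0.5·25 = 52.7500; (r_i+r_j)·cross = 5·52.7500 = 263.7500
Σcross = 379.7500 → A = |Σcross|/2 = 189.8750 mm²
Σ(r_i+r_j)·cross = 9017.7500 → first moment M = |Σ|/6 = 1502.9583
R_c = M/A = 1502.9583/189.8750 = 7.9155 mm
θ = 296° = 5.166175 rad
V = θ·R_c·A = 5.166175·7.9155·189.8750 = 7764.545 mm³

Volume = 7764.545 mm³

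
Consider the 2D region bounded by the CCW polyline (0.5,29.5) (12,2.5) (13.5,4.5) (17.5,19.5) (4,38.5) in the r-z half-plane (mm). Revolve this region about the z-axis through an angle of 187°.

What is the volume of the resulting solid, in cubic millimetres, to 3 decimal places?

Volume = 8202.659 mm³

Profile (r,z), 5 vertices: (0.5,29.5) (12,2.5) (13.5,4.5) (17.5,19.5) (4,38.5)
edge 0: (0.5,29.5)→(12,2.5)  cross = 0.5·2.5 − 12·29.5 = -352.7500; (r_i+r_j)·cross = 12.5·-352.7500 = -4409.3750
edge 1: (12,2.5)→(13.5,4.5)  cross = 12·4.5 − 13.5·2.5 = 20.2500; (r_i+r_j)·cross = 25.5·20.2500 = 516.3750
edge 2: (13.5,4.5)→(17.5,19.5)  cross = 13.5·19.5 − 17.5·4.5 = 184.5000; (r_i+r_j)·cross = 31·184.5000 = 5719.5000
edge 3: (17.5,19.5)→(4,38.5)  cross = 17.5·38.5 − 4·19.5 = 595.7500; (r_i+r_j)·cross = 21.5·595.7500 = 12808.6250
edge 4: (4,38.5)→(0.5,29.5)  cross = 4·29.5 − 0.5·38.5 = 98.7500; (r_i+r_j)·cross = 4.5·98.7500 = 444.3750
Σcross = 546.5000 → A = |Σcross|/2 = 273.2500 mm²
Σ(r_i+r_j)·cross = 15079.5000 → first moment M = |Σ|/6 = 2513.2500
R_c = M/A = 2513.2500/273.2500 = 9.1976 mm
θ = 187° = 3.263766 rad
V = θ·R_c·A = 3.263766·9.1976·273.2500 = 8202.659 mm³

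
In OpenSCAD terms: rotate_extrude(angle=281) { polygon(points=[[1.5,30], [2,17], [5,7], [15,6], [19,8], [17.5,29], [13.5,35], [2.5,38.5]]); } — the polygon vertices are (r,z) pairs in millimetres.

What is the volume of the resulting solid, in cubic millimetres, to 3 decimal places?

Profile (r,z), 8 vertices: (1.5,30) (2,17) (5,7) (15,6) (19,8) (17.5,29) (13.5,35) (2.5,38.5)
edge 0: (1.5,30)→(2,17)  cross = 1.5·17 − 2·30 = -34.5000; (r_i+r_j)·cross = 3.5·-34.5000 = -120.7500
edge 1: (2,17)→(5,7)  cross = 2·7 − 5·17 = -71.0000; (r_i+r_j)·cross = 7·-71.0000 = -497.0000
edge 2: (5,7)→(15,6)  cross = 5·6 − 15·7 = -75.0000; (r_i+r_j)·cross = 20·-75.0000 = -1500.0000
edge 3: (15,6)→(19,8)  cross = 15·8 − 19·6 = 6.0000; (r_i+r_j)·cross = 34·6.0000 = 204.0000
edge 4: (19,8)→(17.5,29)  cross = 19·29 − 17.5·8 = 411.0000; (r_i+r_j)·cross = 36.5·411.0000 = 15001.5000
edge 5: (17.5,29)→(13.5,35)  cross = 17.5·35 − 13.5·29 = 221.0000; (r_i+r_j)·cross = 31·221.0000 = 6851.0000
edge 6: (13.5,35)→(2.5,38.5)  cross = 13.5·38.5 − 2.5·35 = 432.2500; (r_i+r_j)·cross = 16·432.2500 = 6916.0000
edge 7: (2.5,38.5)→(1.5,30)  cross = 2.5·30 − 1.5·38.5 = 17.2500; (r_i+r_j)·cross = 4·17.2500 = 69.0000
Σcross = 907.0000 → A = |Σcross|/2 = 453.5000 mm²
Σ(r_i+r_j)·cross = 26923.7500 → first moment M = |Σ|/6 = 4487.2917
R_c = M/A = 4487.2917/453.5000 = 9.8948 mm
θ = 281° = 4.904375 rad
V = θ·R_c·A = 4.904375·9.8948·453.5000 = 22007.362 mm³

Volume = 22007.362 mm³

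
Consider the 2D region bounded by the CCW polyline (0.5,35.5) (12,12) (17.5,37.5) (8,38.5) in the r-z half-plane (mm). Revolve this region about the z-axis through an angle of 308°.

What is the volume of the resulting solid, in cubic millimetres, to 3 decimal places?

Profile (r,z), 4 vertices: (0.5,35.5) (12,12) (17.5,37.5) (8,38.5)
edge 0: (0.5,35.5)→(12,12)  cross = 0.5·12 − 12·35.5 = -420.0000; (r_i+r_j)·cross = 12.5·-420.0000 = -5250.0000
edge 1: (12,12)→(17.5,37.5)  cross = 12·37.5 − 17.5·12 = 240.0000; (r_i+r_j)·cross = 29.5·240.0000 = 7080.0000
edge 2: (17.5,37.5)→(8,38.5)  cross = 17.5·38.5 − 8·37.5 = 373.7500; (r_i+r_j)·cross = 25.5·373.7500 = 9530.6250
edge 3: (8,38.5)→(0.5,35.5)  cross = 8·35.5 − 0.5·38.5 = 264.7500; (r_i+r_j)·cross = 8.5·264.7500 = 2250.3750
Σcross = 458.5000 → A = |Σcross|/2 = 229.2500 mm²
Σ(r_i+r_j)·cross = 13611.0000 → first moment M = |Σ|/6 = 2268.5000
R_c = M/A = 2268.5000/229.2500 = 9.8953 mm
θ = 308° = 5.375614 rad
V = θ·R_c·A = 5.375614·9.8953·229.2500 = 12194.581 mm³

Volume = 12194.581 mm³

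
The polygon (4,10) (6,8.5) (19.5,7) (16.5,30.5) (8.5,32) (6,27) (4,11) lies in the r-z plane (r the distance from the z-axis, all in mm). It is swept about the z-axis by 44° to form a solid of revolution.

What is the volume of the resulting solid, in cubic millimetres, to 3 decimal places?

Profile (r,z), 7 vertices: (4,10) (6,8.5) (19.5,7) (16.5,30.5) (8.5,32) (6,27) (4,11)
edge 0: (4,10)→(6,8.5)  cross = 4·8.5 − 6·10 = -26.0000; (r_i+r_j)·cross = 10·-26.0000 = -260.0000
edge 1: (6,8.5)→(19.5,7)  cross = 6·7 − 19.5·8.5 = -123.7500; (r_i+r_j)·cross = 25.5·-123.7500 = -3155.6250
edge 2: (19.5,7)→(16.5,30.5)  cross = 19.5·30.5 − 16.5·7 = 479.2500; (r_i+r_j)·cross = 36·479.2500 = 17253.0000
edge 3: (16.5,30.5)→(8.5,32)  cross = 16.5·32 − 8.5·30.5 = 268.7500; (r_i+r_j)·cross = 25·268.7500 = 6718.7500
edge 4: (8.5,32)→(6,27)  cross = 8.5·27 − 6·32 = 37.5000; (r_i+r_j)·cross = 14.5·37.5000 = 543.7500
edge 5: (6,27)→(4,11)  cross = 6·11 − 4·27 = -42.0000; (r_i+r_j)·cross = 10·-42.0000 = -420.0000
edge 6: (4,11)→(4,10)  cross = 4·10 − 4·11 = -4.0000; (r_i+r_j)·cross = 8·-4.0000 = -32.0000
Σcross = 589.7500 → A = |Σcross|/2 = 294.8750 mm²
Σ(r_i+r_j)·cross = 20647.8750 → first moment M = |Σ|/6 = 3441.3125
R_c = M/A = 3441.3125/294.8750 = 11.6704 mm
θ = 44° = 0.767945 rad
V = θ·R_c·A = 0.767945·11.6704·294.8750 = 2642.738 mm³

Volume = 2642.738 mm³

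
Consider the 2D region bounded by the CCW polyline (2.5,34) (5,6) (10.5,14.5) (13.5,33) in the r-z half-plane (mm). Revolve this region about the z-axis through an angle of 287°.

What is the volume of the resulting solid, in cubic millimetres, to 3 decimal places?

Profile (r,z), 4 vertices: (2.5,34) (5,6) (10.5,14.5) (13.5,33)
edge 0: (2.5,34)→(5,6)  cross = 2.5·6 − 5·34 = -155.0000; (r_i+r_j)·cross = 7.5·-155.0000 = -1162.5000
edge 1: (5,6)→(10.5,14.5)  cross = 5·14.5 − 10.5·6 = 9.5000; (r_i+r_j)·cross = 15.5·9.5000 = 147.2500
edge 2: (10.5,14.5)→(13.5,33)  cross = 10.5·33 − 13.5·14.5 = 150.7500; (r_i+r_j)·cross = 24·150.7500 = 3618.0000
edge 3: (13.5,33)→(2.5,34)  cross = 13.5·34 − 2.5·33 = 376.5000; (r_i+r_j)·cross = 16·376.5000 = 6024.0000
Σcross = 381.7500 → A = |Σcross|/2 = 190.8750 mm²
Σ(r_i+r_j)·cross = 8626.7500 → first moment M = |Σ|/6 = 1437.7917
R_c = M/A = 1437.7917/190.8750 = 7.5326 mm
θ = 287° = 5.009095 rad
V = θ·R_c·A = 5.009095·7.5326·190.8750 = 7202.035 mm³

Volume = 7202.035 mm³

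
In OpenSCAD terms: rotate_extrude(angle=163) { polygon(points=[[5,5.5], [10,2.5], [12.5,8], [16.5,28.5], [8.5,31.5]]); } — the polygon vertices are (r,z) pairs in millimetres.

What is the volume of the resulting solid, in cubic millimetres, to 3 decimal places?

Volume = 5881.803 mm³

Profile (r,z), 5 vertices: (5,5.5) (10,2.5) (12.5,8) (16.5,28.5) (8.5,31.5)
edge 0: (5,5.5)→(10,2.5)  cross = 5·2.5 − 10·5.5 = -42.5000; (r_i+r_j)·cross = 15·-42.5000 = -637.5000
edge 1: (10,2.5)→(12.5,8)  cross = 10·8 − 12.5·2.5 = 48.7500; (r_i+r_j)·cross = 22.5·48.7500 = 1096.8750
edge 2: (12.5,8)→(16.5,28.5)  cross = 12.5·28.5 − 16.5·8 = 224.2500; (r_i+r_j)·cross = 29·224.2500 = 6503.2500
edge 3: (16.5,28.5)→(8.5,31.5)  cross = 16.5·31.5 − 8.5·28.5 = 277.5000; (r_i+r_j)·cross = 25·277.5000 = 6937.5000
edge 4: (8.5,31.5)→(5,5.5)  cross = 8.5·5.5 − 5·31.5 = -110.7500; (r_i+r_j)·cross = 13.5·-110.7500 = -1495.1250
Σcross = 397.2500 → A = |Σcross|/2 = 198.6250 mm²
Σ(r_i+r_j)·cross = 12405.0000 → first moment M = |Σ|/6 = 2067.5000
R_c = M/A = 2067.5000/198.6250 = 10.4091 mm
θ = 163° = 2.844887 rad
V = θ·R_c·A = 2.844887·10.4091·198.6250 = 5881.803 mm³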